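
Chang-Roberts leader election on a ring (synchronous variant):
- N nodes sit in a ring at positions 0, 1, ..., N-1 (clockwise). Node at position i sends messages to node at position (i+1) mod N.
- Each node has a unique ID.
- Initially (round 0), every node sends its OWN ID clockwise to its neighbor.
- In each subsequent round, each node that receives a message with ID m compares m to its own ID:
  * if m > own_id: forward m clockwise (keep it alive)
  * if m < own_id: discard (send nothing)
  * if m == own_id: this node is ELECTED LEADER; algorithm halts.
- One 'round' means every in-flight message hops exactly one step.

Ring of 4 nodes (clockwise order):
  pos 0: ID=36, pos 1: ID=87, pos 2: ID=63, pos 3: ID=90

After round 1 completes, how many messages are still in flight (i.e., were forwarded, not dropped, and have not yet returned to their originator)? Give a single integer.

Round 1: pos1(id87) recv 36: drop; pos2(id63) recv 87: fwd; pos3(id90) recv 63: drop; pos0(id36) recv 90: fwd
After round 1: 2 messages still in flight

Answer: 2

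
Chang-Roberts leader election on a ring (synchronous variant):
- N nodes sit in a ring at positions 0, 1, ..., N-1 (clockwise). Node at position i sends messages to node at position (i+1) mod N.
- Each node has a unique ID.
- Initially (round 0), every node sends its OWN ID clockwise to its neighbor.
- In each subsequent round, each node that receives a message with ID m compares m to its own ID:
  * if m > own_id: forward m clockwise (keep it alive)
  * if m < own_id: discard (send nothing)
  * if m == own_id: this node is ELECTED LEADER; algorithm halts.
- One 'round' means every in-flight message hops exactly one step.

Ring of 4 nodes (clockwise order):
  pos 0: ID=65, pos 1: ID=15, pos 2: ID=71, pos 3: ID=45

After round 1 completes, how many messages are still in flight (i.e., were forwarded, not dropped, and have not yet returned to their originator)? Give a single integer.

Answer: 2

Derivation:
Round 1: pos1(id15) recv 65: fwd; pos2(id71) recv 15: drop; pos3(id45) recv 71: fwd; pos0(id65) recv 45: drop
After round 1: 2 messages still in flight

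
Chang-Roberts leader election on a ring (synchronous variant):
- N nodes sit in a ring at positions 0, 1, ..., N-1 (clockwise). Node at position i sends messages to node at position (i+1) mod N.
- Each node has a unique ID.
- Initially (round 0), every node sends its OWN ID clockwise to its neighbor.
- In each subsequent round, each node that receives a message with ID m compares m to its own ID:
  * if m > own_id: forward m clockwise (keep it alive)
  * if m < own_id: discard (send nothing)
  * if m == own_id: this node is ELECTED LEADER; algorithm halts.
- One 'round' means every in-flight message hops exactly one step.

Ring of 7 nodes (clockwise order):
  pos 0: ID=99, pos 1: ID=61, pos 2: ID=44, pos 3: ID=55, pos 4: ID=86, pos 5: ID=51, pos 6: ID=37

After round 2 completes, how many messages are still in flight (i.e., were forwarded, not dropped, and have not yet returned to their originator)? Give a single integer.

Round 1: pos1(id61) recv 99: fwd; pos2(id44) recv 61: fwd; pos3(id55) recv 44: drop; pos4(id86) recv 55: drop; pos5(id51) recv 86: fwd; pos6(id37) recv 51: fwd; pos0(id99) recv 37: drop
Round 2: pos2(id44) recv 99: fwd; pos3(id55) recv 61: fwd; pos6(id37) recv 86: fwd; pos0(id99) recv 51: drop
After round 2: 3 messages still in flight

Answer: 3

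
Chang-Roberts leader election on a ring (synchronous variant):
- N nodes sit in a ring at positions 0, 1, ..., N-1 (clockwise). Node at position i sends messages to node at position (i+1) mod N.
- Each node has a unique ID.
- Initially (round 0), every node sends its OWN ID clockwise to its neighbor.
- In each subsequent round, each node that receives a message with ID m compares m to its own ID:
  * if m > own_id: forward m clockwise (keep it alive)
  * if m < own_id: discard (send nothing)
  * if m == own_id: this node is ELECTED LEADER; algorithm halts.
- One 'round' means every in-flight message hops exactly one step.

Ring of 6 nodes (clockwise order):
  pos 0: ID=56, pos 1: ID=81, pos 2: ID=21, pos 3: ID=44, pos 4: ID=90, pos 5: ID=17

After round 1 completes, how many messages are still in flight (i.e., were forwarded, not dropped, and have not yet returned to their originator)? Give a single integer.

Answer: 2

Derivation:
Round 1: pos1(id81) recv 56: drop; pos2(id21) recv 81: fwd; pos3(id44) recv 21: drop; pos4(id90) recv 44: drop; pos5(id17) recv 90: fwd; pos0(id56) recv 17: drop
After round 1: 2 messages still in flight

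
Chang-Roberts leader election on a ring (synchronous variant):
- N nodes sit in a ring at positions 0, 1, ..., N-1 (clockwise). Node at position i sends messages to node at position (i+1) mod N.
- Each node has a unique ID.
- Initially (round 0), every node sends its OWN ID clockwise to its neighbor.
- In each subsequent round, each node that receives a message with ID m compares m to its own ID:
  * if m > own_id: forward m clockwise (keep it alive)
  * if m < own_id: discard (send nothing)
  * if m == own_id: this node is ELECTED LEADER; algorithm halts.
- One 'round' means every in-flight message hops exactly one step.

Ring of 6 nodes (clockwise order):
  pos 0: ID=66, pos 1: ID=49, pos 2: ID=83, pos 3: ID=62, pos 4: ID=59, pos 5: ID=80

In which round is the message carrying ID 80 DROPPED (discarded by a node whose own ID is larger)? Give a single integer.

Answer: 3

Derivation:
Round 1: pos1(id49) recv 66: fwd; pos2(id83) recv 49: drop; pos3(id62) recv 83: fwd; pos4(id59) recv 62: fwd; pos5(id80) recv 59: drop; pos0(id66) recv 80: fwd
Round 2: pos2(id83) recv 66: drop; pos4(id59) recv 83: fwd; pos5(id80) recv 62: drop; pos1(id49) recv 80: fwd
Round 3: pos5(id80) recv 83: fwd; pos2(id83) recv 80: drop
Round 4: pos0(id66) recv 83: fwd
Round 5: pos1(id49) recv 83: fwd
Round 6: pos2(id83) recv 83: ELECTED
Message ID 80 originates at pos 5; dropped at pos 2 in round 3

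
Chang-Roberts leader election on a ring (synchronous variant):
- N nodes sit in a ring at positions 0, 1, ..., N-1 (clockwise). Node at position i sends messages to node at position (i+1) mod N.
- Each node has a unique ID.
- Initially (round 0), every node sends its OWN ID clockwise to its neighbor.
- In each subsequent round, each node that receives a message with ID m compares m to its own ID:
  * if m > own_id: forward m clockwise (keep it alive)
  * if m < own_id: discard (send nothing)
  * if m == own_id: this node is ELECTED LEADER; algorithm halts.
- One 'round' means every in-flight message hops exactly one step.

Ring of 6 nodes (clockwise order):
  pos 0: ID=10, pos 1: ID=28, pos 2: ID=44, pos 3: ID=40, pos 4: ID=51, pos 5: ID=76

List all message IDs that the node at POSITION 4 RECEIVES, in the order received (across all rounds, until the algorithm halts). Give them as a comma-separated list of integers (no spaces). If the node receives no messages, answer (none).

Round 1: pos1(id28) recv 10: drop; pos2(id44) recv 28: drop; pos3(id40) recv 44: fwd; pos4(id51) recv 40: drop; pos5(id76) recv 51: drop; pos0(id10) recv 76: fwd
Round 2: pos4(id51) recv 44: drop; pos1(id28) recv 76: fwd
Round 3: pos2(id44) recv 76: fwd
Round 4: pos3(id40) recv 76: fwd
Round 5: pos4(id51) recv 76: fwd
Round 6: pos5(id76) recv 76: ELECTED

Answer: 40,44,76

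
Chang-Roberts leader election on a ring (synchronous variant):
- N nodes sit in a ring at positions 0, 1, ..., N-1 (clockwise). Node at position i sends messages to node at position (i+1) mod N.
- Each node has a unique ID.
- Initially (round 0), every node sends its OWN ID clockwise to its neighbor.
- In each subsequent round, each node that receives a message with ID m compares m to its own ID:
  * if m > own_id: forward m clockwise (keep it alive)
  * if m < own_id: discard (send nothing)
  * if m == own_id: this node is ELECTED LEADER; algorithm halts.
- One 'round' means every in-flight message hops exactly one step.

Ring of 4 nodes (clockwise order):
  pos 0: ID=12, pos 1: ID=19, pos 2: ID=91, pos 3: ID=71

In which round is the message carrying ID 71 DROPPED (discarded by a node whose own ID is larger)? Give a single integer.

Round 1: pos1(id19) recv 12: drop; pos2(id91) recv 19: drop; pos3(id71) recv 91: fwd; pos0(id12) recv 71: fwd
Round 2: pos0(id12) recv 91: fwd; pos1(id19) recv 71: fwd
Round 3: pos1(id19) recv 91: fwd; pos2(id91) recv 71: drop
Round 4: pos2(id91) recv 91: ELECTED
Message ID 71 originates at pos 3; dropped at pos 2 in round 3

Answer: 3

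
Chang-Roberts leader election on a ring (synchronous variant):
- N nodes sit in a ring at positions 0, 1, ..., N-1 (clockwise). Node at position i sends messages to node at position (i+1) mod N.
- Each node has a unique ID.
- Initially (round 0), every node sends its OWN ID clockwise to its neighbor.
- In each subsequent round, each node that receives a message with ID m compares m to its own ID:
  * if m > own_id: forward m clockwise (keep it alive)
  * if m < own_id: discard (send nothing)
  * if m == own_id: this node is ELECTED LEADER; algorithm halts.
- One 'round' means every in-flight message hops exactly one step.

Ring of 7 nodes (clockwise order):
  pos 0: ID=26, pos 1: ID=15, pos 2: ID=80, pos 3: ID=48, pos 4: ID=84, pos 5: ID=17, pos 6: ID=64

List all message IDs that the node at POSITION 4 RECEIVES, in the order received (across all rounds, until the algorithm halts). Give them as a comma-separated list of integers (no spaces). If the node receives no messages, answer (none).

Answer: 48,80,84

Derivation:
Round 1: pos1(id15) recv 26: fwd; pos2(id80) recv 15: drop; pos3(id48) recv 80: fwd; pos4(id84) recv 48: drop; pos5(id17) recv 84: fwd; pos6(id64) recv 17: drop; pos0(id26) recv 64: fwd
Round 2: pos2(id80) recv 26: drop; pos4(id84) recv 80: drop; pos6(id64) recv 84: fwd; pos1(id15) recv 64: fwd
Round 3: pos0(id26) recv 84: fwd; pos2(id80) recv 64: drop
Round 4: pos1(id15) recv 84: fwd
Round 5: pos2(id80) recv 84: fwd
Round 6: pos3(id48) recv 84: fwd
Round 7: pos4(id84) recv 84: ELECTED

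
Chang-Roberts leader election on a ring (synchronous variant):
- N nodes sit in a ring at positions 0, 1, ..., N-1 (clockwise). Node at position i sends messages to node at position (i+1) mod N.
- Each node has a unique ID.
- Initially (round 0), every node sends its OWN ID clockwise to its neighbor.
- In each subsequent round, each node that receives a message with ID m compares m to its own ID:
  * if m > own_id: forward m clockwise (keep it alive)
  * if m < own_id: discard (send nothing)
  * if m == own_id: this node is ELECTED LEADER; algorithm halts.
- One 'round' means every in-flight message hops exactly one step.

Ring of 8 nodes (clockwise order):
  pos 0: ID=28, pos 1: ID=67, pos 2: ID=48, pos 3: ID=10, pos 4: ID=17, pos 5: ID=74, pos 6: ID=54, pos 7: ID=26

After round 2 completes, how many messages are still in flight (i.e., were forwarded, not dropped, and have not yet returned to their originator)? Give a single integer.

Round 1: pos1(id67) recv 28: drop; pos2(id48) recv 67: fwd; pos3(id10) recv 48: fwd; pos4(id17) recv 10: drop; pos5(id74) recv 17: drop; pos6(id54) recv 74: fwd; pos7(id26) recv 54: fwd; pos0(id28) recv 26: drop
Round 2: pos3(id10) recv 67: fwd; pos4(id17) recv 48: fwd; pos7(id26) recv 74: fwd; pos0(id28) recv 54: fwd
After round 2: 4 messages still in flight

Answer: 4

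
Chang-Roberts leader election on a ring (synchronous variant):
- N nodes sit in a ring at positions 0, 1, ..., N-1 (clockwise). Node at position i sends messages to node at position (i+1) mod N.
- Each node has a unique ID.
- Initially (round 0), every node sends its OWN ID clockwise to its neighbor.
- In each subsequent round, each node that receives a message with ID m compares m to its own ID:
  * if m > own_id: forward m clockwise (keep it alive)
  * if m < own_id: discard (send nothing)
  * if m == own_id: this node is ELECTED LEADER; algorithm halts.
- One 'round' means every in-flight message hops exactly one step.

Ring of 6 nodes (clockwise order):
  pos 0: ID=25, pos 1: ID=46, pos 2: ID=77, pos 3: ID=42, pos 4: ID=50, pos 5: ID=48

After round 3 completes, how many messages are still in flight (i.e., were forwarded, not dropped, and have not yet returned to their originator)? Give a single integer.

Answer: 2

Derivation:
Round 1: pos1(id46) recv 25: drop; pos2(id77) recv 46: drop; pos3(id42) recv 77: fwd; pos4(id50) recv 42: drop; pos5(id48) recv 50: fwd; pos0(id25) recv 48: fwd
Round 2: pos4(id50) recv 77: fwd; pos0(id25) recv 50: fwd; pos1(id46) recv 48: fwd
Round 3: pos5(id48) recv 77: fwd; pos1(id46) recv 50: fwd; pos2(id77) recv 48: drop
After round 3: 2 messages still in flight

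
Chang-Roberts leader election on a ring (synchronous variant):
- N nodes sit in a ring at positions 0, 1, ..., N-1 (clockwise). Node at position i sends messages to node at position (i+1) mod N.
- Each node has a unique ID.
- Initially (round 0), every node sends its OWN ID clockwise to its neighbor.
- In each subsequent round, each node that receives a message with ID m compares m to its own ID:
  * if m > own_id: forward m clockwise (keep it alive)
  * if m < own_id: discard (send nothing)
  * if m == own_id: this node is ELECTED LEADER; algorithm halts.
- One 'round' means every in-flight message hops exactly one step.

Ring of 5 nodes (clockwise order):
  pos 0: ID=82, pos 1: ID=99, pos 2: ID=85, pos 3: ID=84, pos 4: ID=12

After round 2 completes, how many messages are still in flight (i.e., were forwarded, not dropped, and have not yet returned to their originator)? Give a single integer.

Round 1: pos1(id99) recv 82: drop; pos2(id85) recv 99: fwd; pos3(id84) recv 85: fwd; pos4(id12) recv 84: fwd; pos0(id82) recv 12: drop
Round 2: pos3(id84) recv 99: fwd; pos4(id12) recv 85: fwd; pos0(id82) recv 84: fwd
After round 2: 3 messages still in flight

Answer: 3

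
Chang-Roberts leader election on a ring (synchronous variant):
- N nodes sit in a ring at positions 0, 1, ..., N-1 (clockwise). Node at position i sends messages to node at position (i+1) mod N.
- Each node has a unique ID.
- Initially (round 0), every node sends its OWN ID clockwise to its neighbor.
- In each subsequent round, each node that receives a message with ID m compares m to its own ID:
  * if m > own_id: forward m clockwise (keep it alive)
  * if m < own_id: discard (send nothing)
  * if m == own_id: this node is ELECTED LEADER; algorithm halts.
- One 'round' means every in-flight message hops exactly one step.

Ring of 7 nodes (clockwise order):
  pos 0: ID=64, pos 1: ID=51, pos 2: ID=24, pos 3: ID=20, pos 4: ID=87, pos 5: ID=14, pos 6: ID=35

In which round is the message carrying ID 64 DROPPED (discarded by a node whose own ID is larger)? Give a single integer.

Answer: 4

Derivation:
Round 1: pos1(id51) recv 64: fwd; pos2(id24) recv 51: fwd; pos3(id20) recv 24: fwd; pos4(id87) recv 20: drop; pos5(id14) recv 87: fwd; pos6(id35) recv 14: drop; pos0(id64) recv 35: drop
Round 2: pos2(id24) recv 64: fwd; pos3(id20) recv 51: fwd; pos4(id87) recv 24: drop; pos6(id35) recv 87: fwd
Round 3: pos3(id20) recv 64: fwd; pos4(id87) recv 51: drop; pos0(id64) recv 87: fwd
Round 4: pos4(id87) recv 64: drop; pos1(id51) recv 87: fwd
Round 5: pos2(id24) recv 87: fwd
Round 6: pos3(id20) recv 87: fwd
Round 7: pos4(id87) recv 87: ELECTED
Message ID 64 originates at pos 0; dropped at pos 4 in round 4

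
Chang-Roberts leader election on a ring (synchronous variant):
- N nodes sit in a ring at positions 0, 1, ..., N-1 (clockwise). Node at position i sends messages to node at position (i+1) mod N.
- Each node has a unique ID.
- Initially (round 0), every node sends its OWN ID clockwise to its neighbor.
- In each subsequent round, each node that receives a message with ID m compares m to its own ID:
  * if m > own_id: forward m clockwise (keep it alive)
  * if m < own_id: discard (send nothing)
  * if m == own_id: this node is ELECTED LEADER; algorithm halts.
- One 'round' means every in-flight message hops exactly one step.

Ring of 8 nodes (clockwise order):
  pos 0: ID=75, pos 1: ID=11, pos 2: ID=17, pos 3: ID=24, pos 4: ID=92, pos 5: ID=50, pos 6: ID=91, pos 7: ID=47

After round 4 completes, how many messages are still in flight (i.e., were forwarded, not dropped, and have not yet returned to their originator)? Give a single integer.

Answer: 2

Derivation:
Round 1: pos1(id11) recv 75: fwd; pos2(id17) recv 11: drop; pos3(id24) recv 17: drop; pos4(id92) recv 24: drop; pos5(id50) recv 92: fwd; pos6(id91) recv 50: drop; pos7(id47) recv 91: fwd; pos0(id75) recv 47: drop
Round 2: pos2(id17) recv 75: fwd; pos6(id91) recv 92: fwd; pos0(id75) recv 91: fwd
Round 3: pos3(id24) recv 75: fwd; pos7(id47) recv 92: fwd; pos1(id11) recv 91: fwd
Round 4: pos4(id92) recv 75: drop; pos0(id75) recv 92: fwd; pos2(id17) recv 91: fwd
After round 4: 2 messages still in flight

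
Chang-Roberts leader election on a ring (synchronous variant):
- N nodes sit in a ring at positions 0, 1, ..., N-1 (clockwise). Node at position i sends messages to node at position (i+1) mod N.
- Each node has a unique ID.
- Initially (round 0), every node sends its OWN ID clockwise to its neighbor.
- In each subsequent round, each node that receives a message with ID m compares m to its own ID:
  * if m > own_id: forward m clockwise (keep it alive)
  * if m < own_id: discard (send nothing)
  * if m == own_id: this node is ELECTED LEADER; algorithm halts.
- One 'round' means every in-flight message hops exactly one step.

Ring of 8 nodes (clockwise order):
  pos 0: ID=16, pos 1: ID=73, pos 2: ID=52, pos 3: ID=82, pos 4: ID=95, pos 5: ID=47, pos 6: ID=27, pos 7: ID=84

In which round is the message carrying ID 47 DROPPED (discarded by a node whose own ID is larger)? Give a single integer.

Answer: 2

Derivation:
Round 1: pos1(id73) recv 16: drop; pos2(id52) recv 73: fwd; pos3(id82) recv 52: drop; pos4(id95) recv 82: drop; pos5(id47) recv 95: fwd; pos6(id27) recv 47: fwd; pos7(id84) recv 27: drop; pos0(id16) recv 84: fwd
Round 2: pos3(id82) recv 73: drop; pos6(id27) recv 95: fwd; pos7(id84) recv 47: drop; pos1(id73) recv 84: fwd
Round 3: pos7(id84) recv 95: fwd; pos2(id52) recv 84: fwd
Round 4: pos0(id16) recv 95: fwd; pos3(id82) recv 84: fwd
Round 5: pos1(id73) recv 95: fwd; pos4(id95) recv 84: drop
Round 6: pos2(id52) recv 95: fwd
Round 7: pos3(id82) recv 95: fwd
Round 8: pos4(id95) recv 95: ELECTED
Message ID 47 originates at pos 5; dropped at pos 7 in round 2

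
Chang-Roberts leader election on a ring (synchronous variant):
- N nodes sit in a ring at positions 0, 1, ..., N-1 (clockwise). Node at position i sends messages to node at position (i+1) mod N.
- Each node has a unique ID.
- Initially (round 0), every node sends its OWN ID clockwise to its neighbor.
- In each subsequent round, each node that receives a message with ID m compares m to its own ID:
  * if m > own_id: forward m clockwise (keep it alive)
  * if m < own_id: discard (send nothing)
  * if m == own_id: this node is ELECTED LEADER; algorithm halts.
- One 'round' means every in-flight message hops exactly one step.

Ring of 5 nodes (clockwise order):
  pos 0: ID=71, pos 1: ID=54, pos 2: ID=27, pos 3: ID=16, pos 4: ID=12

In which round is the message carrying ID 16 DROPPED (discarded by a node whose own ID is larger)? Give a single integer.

Answer: 2

Derivation:
Round 1: pos1(id54) recv 71: fwd; pos2(id27) recv 54: fwd; pos3(id16) recv 27: fwd; pos4(id12) recv 16: fwd; pos0(id71) recv 12: drop
Round 2: pos2(id27) recv 71: fwd; pos3(id16) recv 54: fwd; pos4(id12) recv 27: fwd; pos0(id71) recv 16: drop
Round 3: pos3(id16) recv 71: fwd; pos4(id12) recv 54: fwd; pos0(id71) recv 27: drop
Round 4: pos4(id12) recv 71: fwd; pos0(id71) recv 54: drop
Round 5: pos0(id71) recv 71: ELECTED
Message ID 16 originates at pos 3; dropped at pos 0 in round 2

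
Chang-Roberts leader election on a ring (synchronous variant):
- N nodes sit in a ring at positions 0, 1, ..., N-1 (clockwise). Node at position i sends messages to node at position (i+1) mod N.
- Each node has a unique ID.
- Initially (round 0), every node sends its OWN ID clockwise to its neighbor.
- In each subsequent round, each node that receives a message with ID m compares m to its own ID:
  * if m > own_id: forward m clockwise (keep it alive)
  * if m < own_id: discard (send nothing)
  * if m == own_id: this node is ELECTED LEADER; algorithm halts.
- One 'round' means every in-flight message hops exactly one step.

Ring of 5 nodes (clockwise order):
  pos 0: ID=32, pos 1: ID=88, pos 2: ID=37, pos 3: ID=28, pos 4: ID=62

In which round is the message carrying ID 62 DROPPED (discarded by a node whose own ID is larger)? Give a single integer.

Round 1: pos1(id88) recv 32: drop; pos2(id37) recv 88: fwd; pos3(id28) recv 37: fwd; pos4(id62) recv 28: drop; pos0(id32) recv 62: fwd
Round 2: pos3(id28) recv 88: fwd; pos4(id62) recv 37: drop; pos1(id88) recv 62: drop
Round 3: pos4(id62) recv 88: fwd
Round 4: pos0(id32) recv 88: fwd
Round 5: pos1(id88) recv 88: ELECTED
Message ID 62 originates at pos 4; dropped at pos 1 in round 2

Answer: 2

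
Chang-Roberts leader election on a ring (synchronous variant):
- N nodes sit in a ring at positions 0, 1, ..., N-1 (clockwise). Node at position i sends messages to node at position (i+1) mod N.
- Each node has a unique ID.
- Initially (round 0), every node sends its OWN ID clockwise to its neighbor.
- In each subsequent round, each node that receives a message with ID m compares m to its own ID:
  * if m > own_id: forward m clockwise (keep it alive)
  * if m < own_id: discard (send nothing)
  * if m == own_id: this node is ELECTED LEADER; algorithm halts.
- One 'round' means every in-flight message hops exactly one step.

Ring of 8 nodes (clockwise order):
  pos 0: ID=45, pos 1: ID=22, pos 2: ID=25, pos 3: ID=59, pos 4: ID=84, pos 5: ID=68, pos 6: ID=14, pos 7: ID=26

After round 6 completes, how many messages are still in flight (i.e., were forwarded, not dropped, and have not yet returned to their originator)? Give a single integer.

Round 1: pos1(id22) recv 45: fwd; pos2(id25) recv 22: drop; pos3(id59) recv 25: drop; pos4(id84) recv 59: drop; pos5(id68) recv 84: fwd; pos6(id14) recv 68: fwd; pos7(id26) recv 14: drop; pos0(id45) recv 26: drop
Round 2: pos2(id25) recv 45: fwd; pos6(id14) recv 84: fwd; pos7(id26) recv 68: fwd
Round 3: pos3(id59) recv 45: drop; pos7(id26) recv 84: fwd; pos0(id45) recv 68: fwd
Round 4: pos0(id45) recv 84: fwd; pos1(id22) recv 68: fwd
Round 5: pos1(id22) recv 84: fwd; pos2(id25) recv 68: fwd
Round 6: pos2(id25) recv 84: fwd; pos3(id59) recv 68: fwd
After round 6: 2 messages still in flight

Answer: 2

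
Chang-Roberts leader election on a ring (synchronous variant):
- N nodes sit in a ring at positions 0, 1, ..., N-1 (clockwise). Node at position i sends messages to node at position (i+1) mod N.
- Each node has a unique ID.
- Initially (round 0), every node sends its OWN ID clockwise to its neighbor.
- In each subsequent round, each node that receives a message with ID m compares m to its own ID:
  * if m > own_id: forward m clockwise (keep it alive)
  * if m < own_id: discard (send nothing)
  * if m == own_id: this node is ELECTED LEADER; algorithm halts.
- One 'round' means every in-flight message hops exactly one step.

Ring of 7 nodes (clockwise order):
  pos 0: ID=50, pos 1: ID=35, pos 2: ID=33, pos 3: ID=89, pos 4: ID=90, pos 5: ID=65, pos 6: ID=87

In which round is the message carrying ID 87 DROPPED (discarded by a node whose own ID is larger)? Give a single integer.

Round 1: pos1(id35) recv 50: fwd; pos2(id33) recv 35: fwd; pos3(id89) recv 33: drop; pos4(id90) recv 89: drop; pos5(id65) recv 90: fwd; pos6(id87) recv 65: drop; pos0(id50) recv 87: fwd
Round 2: pos2(id33) recv 50: fwd; pos3(id89) recv 35: drop; pos6(id87) recv 90: fwd; pos1(id35) recv 87: fwd
Round 3: pos3(id89) recv 50: drop; pos0(id50) recv 90: fwd; pos2(id33) recv 87: fwd
Round 4: pos1(id35) recv 90: fwd; pos3(id89) recv 87: drop
Round 5: pos2(id33) recv 90: fwd
Round 6: pos3(id89) recv 90: fwd
Round 7: pos4(id90) recv 90: ELECTED
Message ID 87 originates at pos 6; dropped at pos 3 in round 4

Answer: 4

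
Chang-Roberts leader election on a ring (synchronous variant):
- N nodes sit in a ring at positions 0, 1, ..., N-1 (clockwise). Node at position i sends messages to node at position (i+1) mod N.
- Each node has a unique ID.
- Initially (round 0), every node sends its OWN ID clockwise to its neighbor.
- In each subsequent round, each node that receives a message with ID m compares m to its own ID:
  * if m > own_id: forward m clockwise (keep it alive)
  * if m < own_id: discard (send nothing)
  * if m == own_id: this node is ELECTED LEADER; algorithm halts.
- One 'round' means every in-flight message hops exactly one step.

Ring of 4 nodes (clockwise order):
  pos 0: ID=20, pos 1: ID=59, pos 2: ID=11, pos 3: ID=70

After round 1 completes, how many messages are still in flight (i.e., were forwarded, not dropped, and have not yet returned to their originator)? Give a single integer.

Answer: 2

Derivation:
Round 1: pos1(id59) recv 20: drop; pos2(id11) recv 59: fwd; pos3(id70) recv 11: drop; pos0(id20) recv 70: fwd
After round 1: 2 messages still in flight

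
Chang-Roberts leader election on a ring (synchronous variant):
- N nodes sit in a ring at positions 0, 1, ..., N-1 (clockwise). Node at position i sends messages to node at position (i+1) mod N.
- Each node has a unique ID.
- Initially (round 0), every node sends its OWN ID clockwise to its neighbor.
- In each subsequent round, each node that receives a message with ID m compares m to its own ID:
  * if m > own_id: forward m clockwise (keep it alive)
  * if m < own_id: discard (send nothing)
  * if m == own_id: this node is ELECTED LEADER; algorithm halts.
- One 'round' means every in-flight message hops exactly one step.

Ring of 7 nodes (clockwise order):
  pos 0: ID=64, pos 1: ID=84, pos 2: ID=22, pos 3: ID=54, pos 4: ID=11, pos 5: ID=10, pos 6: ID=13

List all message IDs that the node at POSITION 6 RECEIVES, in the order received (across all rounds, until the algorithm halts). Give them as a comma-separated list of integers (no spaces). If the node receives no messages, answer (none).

Answer: 10,11,54,84

Derivation:
Round 1: pos1(id84) recv 64: drop; pos2(id22) recv 84: fwd; pos3(id54) recv 22: drop; pos4(id11) recv 54: fwd; pos5(id10) recv 11: fwd; pos6(id13) recv 10: drop; pos0(id64) recv 13: drop
Round 2: pos3(id54) recv 84: fwd; pos5(id10) recv 54: fwd; pos6(id13) recv 11: drop
Round 3: pos4(id11) recv 84: fwd; pos6(id13) recv 54: fwd
Round 4: pos5(id10) recv 84: fwd; pos0(id64) recv 54: drop
Round 5: pos6(id13) recv 84: fwd
Round 6: pos0(id64) recv 84: fwd
Round 7: pos1(id84) recv 84: ELECTED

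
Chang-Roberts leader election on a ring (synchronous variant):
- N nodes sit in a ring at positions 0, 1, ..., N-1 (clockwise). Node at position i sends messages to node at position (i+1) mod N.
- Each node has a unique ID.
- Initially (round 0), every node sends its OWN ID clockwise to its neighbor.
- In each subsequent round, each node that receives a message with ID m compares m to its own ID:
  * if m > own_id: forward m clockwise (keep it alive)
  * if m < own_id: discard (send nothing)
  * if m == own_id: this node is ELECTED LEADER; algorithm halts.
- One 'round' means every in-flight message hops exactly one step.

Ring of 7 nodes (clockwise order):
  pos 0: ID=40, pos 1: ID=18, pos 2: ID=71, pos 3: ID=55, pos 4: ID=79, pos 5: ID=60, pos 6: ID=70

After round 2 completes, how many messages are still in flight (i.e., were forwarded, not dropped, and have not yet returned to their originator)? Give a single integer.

Round 1: pos1(id18) recv 40: fwd; pos2(id71) recv 18: drop; pos3(id55) recv 71: fwd; pos4(id79) recv 55: drop; pos5(id60) recv 79: fwd; pos6(id70) recv 60: drop; pos0(id40) recv 70: fwd
Round 2: pos2(id71) recv 40: drop; pos4(id79) recv 71: drop; pos6(id70) recv 79: fwd; pos1(id18) recv 70: fwd
After round 2: 2 messages still in flight

Answer: 2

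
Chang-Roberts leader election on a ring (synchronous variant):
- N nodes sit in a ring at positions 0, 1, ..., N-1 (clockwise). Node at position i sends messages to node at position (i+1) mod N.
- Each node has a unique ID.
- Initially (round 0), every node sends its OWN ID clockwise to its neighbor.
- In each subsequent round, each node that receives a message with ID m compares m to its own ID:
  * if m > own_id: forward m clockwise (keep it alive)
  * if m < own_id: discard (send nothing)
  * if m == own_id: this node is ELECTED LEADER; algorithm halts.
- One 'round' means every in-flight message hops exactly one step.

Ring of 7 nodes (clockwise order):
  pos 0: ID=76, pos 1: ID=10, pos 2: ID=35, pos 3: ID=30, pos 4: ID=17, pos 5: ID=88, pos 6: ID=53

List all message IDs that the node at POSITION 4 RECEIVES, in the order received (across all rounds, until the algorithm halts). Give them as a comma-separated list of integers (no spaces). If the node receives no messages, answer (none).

Round 1: pos1(id10) recv 76: fwd; pos2(id35) recv 10: drop; pos3(id30) recv 35: fwd; pos4(id17) recv 30: fwd; pos5(id88) recv 17: drop; pos6(id53) recv 88: fwd; pos0(id76) recv 53: drop
Round 2: pos2(id35) recv 76: fwd; pos4(id17) recv 35: fwd; pos5(id88) recv 30: drop; pos0(id76) recv 88: fwd
Round 3: pos3(id30) recv 76: fwd; pos5(id88) recv 35: drop; pos1(id10) recv 88: fwd
Round 4: pos4(id17) recv 76: fwd; pos2(id35) recv 88: fwd
Round 5: pos5(id88) recv 76: drop; pos3(id30) recv 88: fwd
Round 6: pos4(id17) recv 88: fwd
Round 7: pos5(id88) recv 88: ELECTED

Answer: 30,35,76,88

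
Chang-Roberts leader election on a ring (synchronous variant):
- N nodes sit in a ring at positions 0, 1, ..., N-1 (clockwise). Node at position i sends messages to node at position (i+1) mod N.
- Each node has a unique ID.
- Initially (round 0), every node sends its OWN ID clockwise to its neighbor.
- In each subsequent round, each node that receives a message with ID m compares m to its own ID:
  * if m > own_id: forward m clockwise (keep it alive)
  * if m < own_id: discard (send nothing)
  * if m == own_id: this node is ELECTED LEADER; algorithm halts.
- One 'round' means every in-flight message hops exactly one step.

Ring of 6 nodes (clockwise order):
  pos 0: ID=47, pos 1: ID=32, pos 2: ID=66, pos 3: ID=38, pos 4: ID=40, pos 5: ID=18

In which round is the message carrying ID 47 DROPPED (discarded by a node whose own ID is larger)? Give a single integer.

Round 1: pos1(id32) recv 47: fwd; pos2(id66) recv 32: drop; pos3(id38) recv 66: fwd; pos4(id40) recv 38: drop; pos5(id18) recv 40: fwd; pos0(id47) recv 18: drop
Round 2: pos2(id66) recv 47: drop; pos4(id40) recv 66: fwd; pos0(id47) recv 40: drop
Round 3: pos5(id18) recv 66: fwd
Round 4: pos0(id47) recv 66: fwd
Round 5: pos1(id32) recv 66: fwd
Round 6: pos2(id66) recv 66: ELECTED
Message ID 47 originates at pos 0; dropped at pos 2 in round 2

Answer: 2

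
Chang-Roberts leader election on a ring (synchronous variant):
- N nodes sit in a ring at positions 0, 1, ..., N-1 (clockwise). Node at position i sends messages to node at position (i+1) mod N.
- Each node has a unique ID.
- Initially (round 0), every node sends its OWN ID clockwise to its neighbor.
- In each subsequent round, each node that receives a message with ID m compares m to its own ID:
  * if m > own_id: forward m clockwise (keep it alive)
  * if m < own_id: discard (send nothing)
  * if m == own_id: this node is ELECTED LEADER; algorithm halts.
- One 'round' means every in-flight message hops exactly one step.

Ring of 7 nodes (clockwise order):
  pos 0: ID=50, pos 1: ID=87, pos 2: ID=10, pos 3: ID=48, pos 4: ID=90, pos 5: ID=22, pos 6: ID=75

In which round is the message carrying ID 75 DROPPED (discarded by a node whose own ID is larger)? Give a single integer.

Round 1: pos1(id87) recv 50: drop; pos2(id10) recv 87: fwd; pos3(id48) recv 10: drop; pos4(id90) recv 48: drop; pos5(id22) recv 90: fwd; pos6(id75) recv 22: drop; pos0(id50) recv 75: fwd
Round 2: pos3(id48) recv 87: fwd; pos6(id75) recv 90: fwd; pos1(id87) recv 75: drop
Round 3: pos4(id90) recv 87: drop; pos0(id50) recv 90: fwd
Round 4: pos1(id87) recv 90: fwd
Round 5: pos2(id10) recv 90: fwd
Round 6: pos3(id48) recv 90: fwd
Round 7: pos4(id90) recv 90: ELECTED
Message ID 75 originates at pos 6; dropped at pos 1 in round 2

Answer: 2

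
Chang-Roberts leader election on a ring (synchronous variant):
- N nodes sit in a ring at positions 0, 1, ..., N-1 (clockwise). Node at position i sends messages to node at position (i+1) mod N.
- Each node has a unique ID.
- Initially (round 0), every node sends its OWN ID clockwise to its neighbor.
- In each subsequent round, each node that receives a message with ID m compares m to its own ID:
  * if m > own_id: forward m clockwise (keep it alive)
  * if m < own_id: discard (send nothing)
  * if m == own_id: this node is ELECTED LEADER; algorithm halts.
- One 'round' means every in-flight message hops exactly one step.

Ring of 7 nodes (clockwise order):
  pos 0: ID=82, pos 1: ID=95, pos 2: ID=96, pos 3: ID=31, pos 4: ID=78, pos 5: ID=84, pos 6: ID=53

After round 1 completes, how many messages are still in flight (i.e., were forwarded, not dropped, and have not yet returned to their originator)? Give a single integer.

Round 1: pos1(id95) recv 82: drop; pos2(id96) recv 95: drop; pos3(id31) recv 96: fwd; pos4(id78) recv 31: drop; pos5(id84) recv 78: drop; pos6(id53) recv 84: fwd; pos0(id82) recv 53: drop
After round 1: 2 messages still in flight

Answer: 2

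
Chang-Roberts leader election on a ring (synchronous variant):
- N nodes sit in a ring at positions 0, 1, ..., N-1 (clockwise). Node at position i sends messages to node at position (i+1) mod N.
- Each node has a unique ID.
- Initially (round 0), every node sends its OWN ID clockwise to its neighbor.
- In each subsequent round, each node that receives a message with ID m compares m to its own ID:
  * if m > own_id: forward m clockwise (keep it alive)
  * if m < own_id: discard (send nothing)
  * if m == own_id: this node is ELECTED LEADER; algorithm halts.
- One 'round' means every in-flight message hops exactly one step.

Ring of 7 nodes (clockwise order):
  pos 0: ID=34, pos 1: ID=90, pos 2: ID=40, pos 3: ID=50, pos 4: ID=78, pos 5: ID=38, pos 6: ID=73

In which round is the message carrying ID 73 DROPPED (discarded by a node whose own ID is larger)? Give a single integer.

Round 1: pos1(id90) recv 34: drop; pos2(id40) recv 90: fwd; pos3(id50) recv 40: drop; pos4(id78) recv 50: drop; pos5(id38) recv 78: fwd; pos6(id73) recv 38: drop; pos0(id34) recv 73: fwd
Round 2: pos3(id50) recv 90: fwd; pos6(id73) recv 78: fwd; pos1(id90) recv 73: drop
Round 3: pos4(id78) recv 90: fwd; pos0(id34) recv 78: fwd
Round 4: pos5(id38) recv 90: fwd; pos1(id90) recv 78: drop
Round 5: pos6(id73) recv 90: fwd
Round 6: pos0(id34) recv 90: fwd
Round 7: pos1(id90) recv 90: ELECTED
Message ID 73 originates at pos 6; dropped at pos 1 in round 2

Answer: 2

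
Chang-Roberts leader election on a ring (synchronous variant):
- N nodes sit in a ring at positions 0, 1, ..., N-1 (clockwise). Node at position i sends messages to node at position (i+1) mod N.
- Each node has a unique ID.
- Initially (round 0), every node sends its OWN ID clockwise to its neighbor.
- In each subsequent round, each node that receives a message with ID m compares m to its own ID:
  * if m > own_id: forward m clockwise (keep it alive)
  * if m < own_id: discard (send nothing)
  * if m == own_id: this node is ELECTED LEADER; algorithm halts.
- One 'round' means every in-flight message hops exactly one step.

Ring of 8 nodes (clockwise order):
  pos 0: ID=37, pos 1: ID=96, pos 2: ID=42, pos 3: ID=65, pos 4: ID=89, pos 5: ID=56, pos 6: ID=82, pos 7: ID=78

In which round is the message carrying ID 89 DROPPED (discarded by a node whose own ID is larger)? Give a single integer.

Round 1: pos1(id96) recv 37: drop; pos2(id42) recv 96: fwd; pos3(id65) recv 42: drop; pos4(id89) recv 65: drop; pos5(id56) recv 89: fwd; pos6(id82) recv 56: drop; pos7(id78) recv 82: fwd; pos0(id37) recv 78: fwd
Round 2: pos3(id65) recv 96: fwd; pos6(id82) recv 89: fwd; pos0(id37) recv 82: fwd; pos1(id96) recv 78: drop
Round 3: pos4(id89) recv 96: fwd; pos7(id78) recv 89: fwd; pos1(id96) recv 82: drop
Round 4: pos5(id56) recv 96: fwd; pos0(id37) recv 89: fwd
Round 5: pos6(id82) recv 96: fwd; pos1(id96) recv 89: drop
Round 6: pos7(id78) recv 96: fwd
Round 7: pos0(id37) recv 96: fwd
Round 8: pos1(id96) recv 96: ELECTED
Message ID 89 originates at pos 4; dropped at pos 1 in round 5

Answer: 5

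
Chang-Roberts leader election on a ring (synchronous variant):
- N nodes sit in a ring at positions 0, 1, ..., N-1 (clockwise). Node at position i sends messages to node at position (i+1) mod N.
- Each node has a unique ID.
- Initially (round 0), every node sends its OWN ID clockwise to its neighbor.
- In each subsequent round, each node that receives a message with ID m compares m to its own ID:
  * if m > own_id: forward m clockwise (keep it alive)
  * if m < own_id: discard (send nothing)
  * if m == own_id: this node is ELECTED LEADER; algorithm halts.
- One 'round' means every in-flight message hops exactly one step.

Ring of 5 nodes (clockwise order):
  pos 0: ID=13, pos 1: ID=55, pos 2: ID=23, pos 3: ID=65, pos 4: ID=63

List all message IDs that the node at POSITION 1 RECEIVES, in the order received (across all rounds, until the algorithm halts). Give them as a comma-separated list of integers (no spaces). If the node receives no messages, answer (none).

Answer: 13,63,65

Derivation:
Round 1: pos1(id55) recv 13: drop; pos2(id23) recv 55: fwd; pos3(id65) recv 23: drop; pos4(id63) recv 65: fwd; pos0(id13) recv 63: fwd
Round 2: pos3(id65) recv 55: drop; pos0(id13) recv 65: fwd; pos1(id55) recv 63: fwd
Round 3: pos1(id55) recv 65: fwd; pos2(id23) recv 63: fwd
Round 4: pos2(id23) recv 65: fwd; pos3(id65) recv 63: drop
Round 5: pos3(id65) recv 65: ELECTED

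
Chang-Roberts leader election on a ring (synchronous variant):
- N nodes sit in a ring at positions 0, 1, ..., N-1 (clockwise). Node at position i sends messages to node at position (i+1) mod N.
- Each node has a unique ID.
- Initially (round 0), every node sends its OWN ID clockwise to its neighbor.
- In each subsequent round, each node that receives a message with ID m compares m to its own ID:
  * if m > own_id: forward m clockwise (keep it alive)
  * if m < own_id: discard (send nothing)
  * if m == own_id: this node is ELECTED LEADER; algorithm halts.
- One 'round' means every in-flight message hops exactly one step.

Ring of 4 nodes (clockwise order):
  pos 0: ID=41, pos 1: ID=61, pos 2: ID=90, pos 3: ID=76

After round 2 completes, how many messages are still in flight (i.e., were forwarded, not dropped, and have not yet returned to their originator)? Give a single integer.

Answer: 2

Derivation:
Round 1: pos1(id61) recv 41: drop; pos2(id90) recv 61: drop; pos3(id76) recv 90: fwd; pos0(id41) recv 76: fwd
Round 2: pos0(id41) recv 90: fwd; pos1(id61) recv 76: fwd
After round 2: 2 messages still in flight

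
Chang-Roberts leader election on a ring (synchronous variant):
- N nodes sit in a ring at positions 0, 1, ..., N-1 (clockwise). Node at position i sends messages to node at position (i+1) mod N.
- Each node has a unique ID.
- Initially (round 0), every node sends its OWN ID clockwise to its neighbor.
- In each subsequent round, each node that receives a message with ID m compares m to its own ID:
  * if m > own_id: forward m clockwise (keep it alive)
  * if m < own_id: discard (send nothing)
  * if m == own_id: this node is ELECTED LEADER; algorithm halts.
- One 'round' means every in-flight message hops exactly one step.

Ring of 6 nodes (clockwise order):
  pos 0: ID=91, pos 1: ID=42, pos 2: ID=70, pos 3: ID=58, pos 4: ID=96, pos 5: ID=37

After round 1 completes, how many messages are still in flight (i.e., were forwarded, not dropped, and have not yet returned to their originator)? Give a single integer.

Round 1: pos1(id42) recv 91: fwd; pos2(id70) recv 42: drop; pos3(id58) recv 70: fwd; pos4(id96) recv 58: drop; pos5(id37) recv 96: fwd; pos0(id91) recv 37: drop
After round 1: 3 messages still in flight

Answer: 3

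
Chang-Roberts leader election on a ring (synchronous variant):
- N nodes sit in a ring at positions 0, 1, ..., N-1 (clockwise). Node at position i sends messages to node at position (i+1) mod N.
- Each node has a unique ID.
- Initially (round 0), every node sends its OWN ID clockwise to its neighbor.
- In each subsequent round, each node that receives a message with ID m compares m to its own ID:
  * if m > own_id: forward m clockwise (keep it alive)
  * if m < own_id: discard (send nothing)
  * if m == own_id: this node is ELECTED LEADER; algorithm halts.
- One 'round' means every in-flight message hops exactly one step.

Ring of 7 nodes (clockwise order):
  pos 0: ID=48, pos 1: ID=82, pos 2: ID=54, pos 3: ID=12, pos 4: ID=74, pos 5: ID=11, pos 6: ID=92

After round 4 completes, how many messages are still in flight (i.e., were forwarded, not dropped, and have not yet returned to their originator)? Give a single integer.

Round 1: pos1(id82) recv 48: drop; pos2(id54) recv 82: fwd; pos3(id12) recv 54: fwd; pos4(id74) recv 12: drop; pos5(id11) recv 74: fwd; pos6(id92) recv 11: drop; pos0(id48) recv 92: fwd
Round 2: pos3(id12) recv 82: fwd; pos4(id74) recv 54: drop; pos6(id92) recv 74: drop; pos1(id82) recv 92: fwd
Round 3: pos4(id74) recv 82: fwd; pos2(id54) recv 92: fwd
Round 4: pos5(id11) recv 82: fwd; pos3(id12) recv 92: fwd
After round 4: 2 messages still in flight

Answer: 2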